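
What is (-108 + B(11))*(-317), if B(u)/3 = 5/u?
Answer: 371841/11 ≈ 33804.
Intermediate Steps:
B(u) = 15/u (B(u) = 3*(5/u) = 15/u)
(-108 + B(11))*(-317) = (-108 + 15/11)*(-317) = -1173/11*(-317) = 371841/11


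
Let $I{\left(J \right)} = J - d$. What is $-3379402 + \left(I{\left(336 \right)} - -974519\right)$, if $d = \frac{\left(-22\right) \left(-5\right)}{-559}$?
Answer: $- \frac{1344141663}{559} \approx -2.4045 \cdot 10^{6}$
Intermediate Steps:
$d = - \frac{110}{559}$ ($d = 110 \left(- \frac{1}{559}\right) = - \frac{110}{559} \approx -0.19678$)
$I{\left(J \right)} = \frac{110}{559} + J$ ($I{\left(J \right)} = J - - \frac{110}{559} = J + \frac{110}{559} = \frac{110}{559} + J$)
$-3379402 + \left(I{\left(336 \right)} - -974519\right) = -3379402 + \left(\left(\frac{110}{559} + 336\right) - -974519\right) = -3379402 + \left(\frac{187934}{559} + 974519\right) = -3379402 + \frac{544944055}{559} = - \frac{1344141663}{559}$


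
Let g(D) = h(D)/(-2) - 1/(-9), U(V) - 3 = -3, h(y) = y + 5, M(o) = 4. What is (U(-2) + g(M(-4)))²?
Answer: 6241/324 ≈ 19.262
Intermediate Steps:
h(y) = 5 + y
U(V) = 0 (U(V) = 3 - 3 = 0)
g(D) = -43/18 - D/2 (g(D) = (5 + D)/(-2) - 1/(-9) = (5 + D)*(-½) - 1*(-⅑) = (-5/2 - D/2) + ⅑ = -43/18 - D/2)
(U(-2) + g(M(-4)))² = (0 + (-43/18 - ½*4))² = (0 + (-43/18 - 2))² = (0 - 79/18)² = (-79/18)² = 6241/324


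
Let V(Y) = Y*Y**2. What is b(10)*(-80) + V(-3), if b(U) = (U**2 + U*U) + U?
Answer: -16827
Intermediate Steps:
V(Y) = Y**3
b(U) = U + 2*U**2 (b(U) = (U**2 + U**2) + U = 2*U**2 + U = U + 2*U**2)
b(10)*(-80) + V(-3) = (10*(1 + 2*10))*(-80) + (-3)**3 = (10*(1 + 20))*(-80) - 27 = (10*21)*(-80) - 27 = 210*(-80) - 27 = -16800 - 27 = -16827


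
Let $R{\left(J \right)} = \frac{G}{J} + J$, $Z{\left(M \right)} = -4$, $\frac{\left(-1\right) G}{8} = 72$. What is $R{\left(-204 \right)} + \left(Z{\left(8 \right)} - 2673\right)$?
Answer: $- \frac{48929}{17} \approx -2878.2$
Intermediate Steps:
$G = -576$ ($G = \left(-8\right) 72 = -576$)
$R{\left(J \right)} = J - \frac{576}{J}$ ($R{\left(J \right)} = - \frac{576}{J} + J = J - \frac{576}{J}$)
$R{\left(-204 \right)} + \left(Z{\left(8 \right)} - 2673\right) = \left(-204 - \frac{576}{-204}\right) - 2677 = \left(-204 - - \frac{48}{17}\right) - 2677 = \left(-204 + \frac{48}{17}\right) - 2677 = - \frac{3420}{17} - 2677 = - \frac{48929}{17}$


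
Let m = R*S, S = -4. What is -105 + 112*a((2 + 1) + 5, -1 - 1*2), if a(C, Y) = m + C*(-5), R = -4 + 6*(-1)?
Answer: -105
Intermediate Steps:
R = -10 (R = -4 - 6 = -10)
m = 40 (m = -10*(-4) = 40)
a(C, Y) = 40 - 5*C (a(C, Y) = 40 + C*(-5) = 40 - 5*C)
-105 + 112*a((2 + 1) + 5, -1 - 1*2) = -105 + 112*(40 - 5*((2 + 1) + 5)) = -105 + 112*(40 - 5*(3 + 5)) = -105 + 112*(40 - 5*8) = -105 + 112*(40 - 40) = -105 + 112*0 = -105 + 0 = -105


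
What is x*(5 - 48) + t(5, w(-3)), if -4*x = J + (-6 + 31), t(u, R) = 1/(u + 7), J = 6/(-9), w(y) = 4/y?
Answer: 785/3 ≈ 261.67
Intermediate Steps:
J = -⅔ (J = 6*(-⅑) = -⅔ ≈ -0.66667)
t(u, R) = 1/(7 + u)
x = -73/12 (x = -(-⅔ + (-6 + 31))/4 = -(-⅔ + 25)/4 = -¼*73/3 = -73/12 ≈ -6.0833)
x*(5 - 48) + t(5, w(-3)) = -73*(5 - 48)/12 + 1/(7 + 5) = -73/12*(-43) + 1/12 = 3139/12 + 1/12 = 785/3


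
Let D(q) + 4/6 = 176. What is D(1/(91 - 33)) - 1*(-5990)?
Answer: 18496/3 ≈ 6165.3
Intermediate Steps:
D(q) = 526/3 (D(q) = -2/3 + 176 = 526/3)
D(1/(91 - 33)) - 1*(-5990) = 526/3 - 1*(-5990) = 526/3 + 5990 = 18496/3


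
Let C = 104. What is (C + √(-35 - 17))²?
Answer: 10764 + 416*I*√13 ≈ 10764.0 + 1499.9*I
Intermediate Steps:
(C + √(-35 - 17))² = (104 + √(-35 - 17))² = (104 + √(-52))² = (104 + 2*I*√13)²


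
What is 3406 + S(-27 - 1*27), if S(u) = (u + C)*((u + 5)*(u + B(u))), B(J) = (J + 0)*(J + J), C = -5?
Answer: 16707604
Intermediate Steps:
B(J) = 2*J² (B(J) = J*(2*J) = 2*J²)
S(u) = (-5 + u)*(5 + u)*(u + 2*u²) (S(u) = (u - 5)*((u + 5)*(u + 2*u²)) = (-5 + u)*((5 + u)*(u + 2*u²)) = (-5 + u)*(5 + u)*(u + 2*u²))
3406 + S(-27 - 1*27) = 3406 + (-27 - 1*27)*(-25 + (-27 - 1*27)² - 50*(-27 - 1*27) + 2*(-27 - 1*27)³) = 3406 + (-27 - 27)*(-25 + (-27 - 27)² - 50*(-27 - 27) + 2*(-27 - 27)³) = 3406 - 54*(-25 + (-54)² - 50*(-54) + 2*(-54)³) = 3406 - 54*(-25 + 2916 + 2700 + 2*(-157464)) = 3406 - 54*(-25 + 2916 + 2700 - 314928) = 3406 - 54*(-309337) = 3406 + 16704198 = 16707604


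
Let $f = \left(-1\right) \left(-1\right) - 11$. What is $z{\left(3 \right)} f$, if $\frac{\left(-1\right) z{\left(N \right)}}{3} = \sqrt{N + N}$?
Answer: $30 \sqrt{6} \approx 73.485$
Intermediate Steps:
$f = -10$ ($f = 1 - 11 = -10$)
$z{\left(N \right)} = - 3 \sqrt{2} \sqrt{N}$ ($z{\left(N \right)} = - 3 \sqrt{N + N} = - 3 \sqrt{2 N} = - 3 \sqrt{2} \sqrt{N}$)
$z{\left(3 \right)} f = - 3 \sqrt{2} \sqrt{3} \left(-10\right) = - 3 \sqrt{6} \left(-10\right) = 30 \sqrt{6}$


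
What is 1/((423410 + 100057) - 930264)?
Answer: -1/406797 ≈ -2.4582e-6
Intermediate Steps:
1/((423410 + 100057) - 930264) = 1/(523467 - 930264) = 1/(-406797) = -1/406797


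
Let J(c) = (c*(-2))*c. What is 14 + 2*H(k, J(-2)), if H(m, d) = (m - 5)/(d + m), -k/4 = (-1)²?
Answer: 31/2 ≈ 15.500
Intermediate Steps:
k = -4 (k = -4*(-1)² = -4*1 = -4)
J(c) = -2*c² (J(c) = (-2*c)*c = -2*c²)
H(m, d) = (-5 + m)/(d + m)
14 + 2*H(k, J(-2)) = 14 + 2*((-5 - 4)/(-2*(-2)² - 4)) = 14 + 2*(-9/(-2*4 - 4)) = 14 + 2*(-9/(-8 - 4)) = 14 + 2*(-9/(-12)) = 14 + 2*(-1/12*(-9)) = 14 + 2*(¾) = 14 + 3/2 = 31/2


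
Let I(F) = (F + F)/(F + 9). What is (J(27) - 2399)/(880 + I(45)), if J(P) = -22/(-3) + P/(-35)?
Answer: -10922/4025 ≈ -2.7135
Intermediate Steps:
I(F) = 2*F/(9 + F) (I(F) = (2*F)/(9 + F) = 2*F/(9 + F))
J(P) = 22/3 - P/35 (J(P) = -22*(-⅓) + P*(-1/35) = 22/3 - P/35)
(J(27) - 2399)/(880 + I(45)) = ((22/3 - 1/35*27) - 2399)/(880 + 2*45/(9 + 45)) = ((22/3 - 27/35) - 2399)/(880 + 2*45/54) = (689/105 - 2399)/(880 + 2*45*(1/54)) = -251206/(105*(880 + 5/3)) = -251206/(105*2645/3) = -251206/105*3/2645 = -10922/4025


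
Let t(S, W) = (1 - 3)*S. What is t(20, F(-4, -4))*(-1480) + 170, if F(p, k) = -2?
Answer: 59370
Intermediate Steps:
t(S, W) = -2*S
t(20, F(-4, -4))*(-1480) + 170 = -2*20*(-1480) + 170 = -40*(-1480) + 170 = 59200 + 170 = 59370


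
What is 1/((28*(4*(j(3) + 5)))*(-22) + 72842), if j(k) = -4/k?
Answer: 3/191422 ≈ 1.5672e-5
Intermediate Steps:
1/((28*(4*(j(3) + 5)))*(-22) + 72842) = 1/((28*(4*(-4/3 + 5)))*(-22) + 72842) = 1/((28*(4*(11/3)))*(-22) + 72842) = 1/((28*(44/3))*(-22) + 72842) = 1/((1232/3)*(-22) + 72842) = 1/(-27104/3 + 72842) = 1/(191422/3) = 3/191422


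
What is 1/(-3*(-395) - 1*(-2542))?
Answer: 1/3727 ≈ 0.00026831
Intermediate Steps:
1/(-3*(-395) - 1*(-2542)) = 1/(1185 + 2542) = 1/3727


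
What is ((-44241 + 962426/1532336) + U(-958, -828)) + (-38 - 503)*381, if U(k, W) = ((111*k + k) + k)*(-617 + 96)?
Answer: 43020312228509/766168 ≈ 5.6150e+7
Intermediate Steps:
U(k, W) = -58873*k (U(k, W) = (112*k + k)*(-521) = (113*k)*(-521) = -58873*k)
((-44241 + 962426/1532336) + U(-958, -828)) + (-38 - 503)*381 = ((-44241 + 962426/1532336) - 58873*(-958)) + (-38 - 503)*381 = ((-44241 + 962426*(1/1532336)) + 56400334) - 541*381 = ((-44241 + 481213/766168) + 56400334) - 206121 = (-33895557275/766168 + 56400334) - 206121 = 43178235542837/766168 - 206121 = 43020312228509/766168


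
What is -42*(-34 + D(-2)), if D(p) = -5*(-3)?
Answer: 798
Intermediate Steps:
D(p) = 15
-42*(-34 + D(-2)) = -42*(-34 + 15) = -42*(-19) = 798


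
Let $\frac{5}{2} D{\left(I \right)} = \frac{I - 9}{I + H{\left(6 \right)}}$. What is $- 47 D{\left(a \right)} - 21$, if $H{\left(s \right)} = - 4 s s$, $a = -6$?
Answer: $- \frac{572}{25} \approx -22.88$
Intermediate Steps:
$H{\left(s \right)} = - 4 s^{2}$
$D{\left(I \right)} = \frac{2 \left(-9 + I\right)}{5 \left(-144 + I\right)}$ ($D{\left(I \right)} = \frac{2 \frac{I - 9}{I - 4 \cdot 6^{2}}}{5} = \frac{2 \frac{-9 + I}{I - 144}}{5} = \frac{2 \frac{-9 + I}{-144 + I}}{5} = \frac{2 \left(-9 + I\right)}{5 \left(-144 + I\right)}$)
$- 47 D{\left(a \right)} - 21 = - 47 \frac{2 \left(-9 - 6\right)}{5 \left(-144 - 6\right)} - 21 = - 47 \cdot \frac{2}{5} \frac{1}{-150} \left(-15\right) - 21 = - 47 \cdot \frac{2}{5} \left(- \frac{1}{150}\right) \left(-15\right) - 21 = \left(-47\right) \frac{1}{25} - 21 = - \frac{47}{25} - 21 = - \frac{572}{25}$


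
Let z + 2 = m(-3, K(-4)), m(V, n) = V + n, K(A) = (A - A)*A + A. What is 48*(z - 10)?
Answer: -912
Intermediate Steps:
K(A) = A (K(A) = 0*A + A = 0 + A = A)
z = -9 (z = -2 + (-3 - 4) = -2 - 7 = -9)
48*(z - 10) = 48*(-9 - 10) = 48*(-19) = -912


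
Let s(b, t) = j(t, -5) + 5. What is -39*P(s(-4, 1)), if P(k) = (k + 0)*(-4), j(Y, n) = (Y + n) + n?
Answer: -624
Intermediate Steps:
j(Y, n) = Y + 2*n
s(b, t) = -5 + t (s(b, t) = (t + 2*(-5)) + 5 = (t - 10) + 5 = (-10 + t) + 5 = -5 + t)
P(k) = -4*k (P(k) = k*(-4) = -4*k)
-39*P(s(-4, 1)) = -(-156)*(-5 + 1) = -(-156)*(-4) = -39*16 = -624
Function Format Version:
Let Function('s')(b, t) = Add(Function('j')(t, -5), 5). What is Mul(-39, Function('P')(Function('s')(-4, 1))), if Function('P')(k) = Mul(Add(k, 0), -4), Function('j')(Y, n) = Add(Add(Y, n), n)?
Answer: -624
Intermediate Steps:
Function('j')(Y, n) = Add(Y, Mul(2, n))
Function('s')(b, t) = Add(-5, t) (Function('s')(b, t) = Add(Add(t, Mul(2, -5)), 5) = Add(Add(t, -10), 5) = Add(Add(-10, t), 5) = Add(-5, t))
Function('P')(k) = Mul(-4, k) (Function('P')(k) = Mul(k, -4) = Mul(-4, k))
Mul(-39, Function('P')(Function('s')(-4, 1))) = Mul(-39, Mul(-4, Add(-5, 1))) = Mul(-39, Mul(-4, -4)) = Mul(-39, 16) = -624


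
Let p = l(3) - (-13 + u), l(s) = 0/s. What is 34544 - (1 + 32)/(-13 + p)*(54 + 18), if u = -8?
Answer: 34247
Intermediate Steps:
l(s) = 0
p = 21 (p = 0 - (-13 - 8) = 0 - 1*(-21) = 0 + 21 = 21)
34544 - (1 + 32)/(-13 + p)*(54 + 18) = 34544 - (1 + 32)/(-13 + 21)*(54 + 18) = 34544 - 33/8*72 = 34544 - 33*(⅛)*72 = 34544 - 33*72/8 = 34544 - 1*297 = 34544 - 297 = 34247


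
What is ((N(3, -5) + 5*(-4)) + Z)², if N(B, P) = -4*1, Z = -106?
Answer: 16900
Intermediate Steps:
N(B, P) = -4
((N(3, -5) + 5*(-4)) + Z)² = ((-4 + 5*(-4)) - 106)² = ((-4 - 20) - 106)² = (-24 - 106)² = (-130)² = 16900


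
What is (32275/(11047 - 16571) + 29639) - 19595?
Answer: 55450781/5524 ≈ 10038.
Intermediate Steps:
(32275/(11047 - 16571) + 29639) - 19595 = (32275/(-5524) + 29639) - 19595 = (32275*(-1/5524) + 29639) - 19595 = (-32275/5524 + 29639) - 19595 = 163693561/5524 - 19595 = 55450781/5524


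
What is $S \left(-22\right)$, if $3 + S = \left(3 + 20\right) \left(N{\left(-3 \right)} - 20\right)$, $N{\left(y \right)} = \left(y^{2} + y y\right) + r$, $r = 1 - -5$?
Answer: $-1958$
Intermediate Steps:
$r = 6$ ($r = 1 + 5 = 6$)
$N{\left(y \right)} = 6 + 2 y^{2}$ ($N{\left(y \right)} = \left(y^{2} + y y\right) + 6 = \left(y^{2} + y^{2}\right) + 6 = 2 y^{2} + 6 = 6 + 2 y^{2}$)
$S = 89$ ($S = -3 + \left(3 + 20\right) \left(\left(6 + 2 \left(-3\right)^{2}\right) - 20\right) = -3 + 23 \left(\left(6 + 2 \cdot 9\right) - 20\right) = -3 + 23 \left(\left(6 + 18\right) - 20\right) = -3 + 23 \left(24 - 20\right) = -3 + 23 \cdot 4 = -3 + 92 = 89$)
$S \left(-22\right) = 89 \left(-22\right) = -1958$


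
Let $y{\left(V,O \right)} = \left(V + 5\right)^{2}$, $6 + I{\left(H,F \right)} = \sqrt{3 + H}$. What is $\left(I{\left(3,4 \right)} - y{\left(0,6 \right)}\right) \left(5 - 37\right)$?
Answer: $992 - 32 \sqrt{6} \approx 913.62$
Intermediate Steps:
$I{\left(H,F \right)} = -6 + \sqrt{3 + H}$
$y{\left(V,O \right)} = \left(5 + V\right)^{2}$
$\left(I{\left(3,4 \right)} - y{\left(0,6 \right)}\right) \left(5 - 37\right) = \left(\left(-6 + \sqrt{3 + 3}\right) - \left(5 + 0\right)^{2}\right) \left(5 - 37\right) = \left(\left(-6 + \sqrt{6}\right) - 5^{2}\right) \left(-32\right) = \left(\left(-6 + \sqrt{6}\right) - 25\right) \left(-32\right) = \left(-31 + \sqrt{6}\right) \left(-32\right) = 992 - 32 \sqrt{6}$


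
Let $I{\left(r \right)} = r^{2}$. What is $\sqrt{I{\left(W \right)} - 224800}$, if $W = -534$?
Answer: $2 \sqrt{15089} \approx 245.67$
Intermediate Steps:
$\sqrt{I{\left(W \right)} - 224800} = \sqrt{\left(-534\right)^{2} - 224800} = \sqrt{285156 - 224800} = \sqrt{60356} = 2 \sqrt{15089}$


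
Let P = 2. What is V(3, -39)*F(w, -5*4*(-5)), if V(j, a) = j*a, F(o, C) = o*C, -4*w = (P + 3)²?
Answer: 73125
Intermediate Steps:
w = -25/4 (w = -(2 + 3)²/4 = -¼*5² = -¼*25 = -25/4 ≈ -6.2500)
F(o, C) = C*o
V(j, a) = a*j
V(3, -39)*F(w, -5*4*(-5)) = (-39*3)*((-5*4*(-5))*(-25/4)) = -117*(-20*(-5))*(-25)/4 = -11700*(-25)/4 = -117*(-625) = 73125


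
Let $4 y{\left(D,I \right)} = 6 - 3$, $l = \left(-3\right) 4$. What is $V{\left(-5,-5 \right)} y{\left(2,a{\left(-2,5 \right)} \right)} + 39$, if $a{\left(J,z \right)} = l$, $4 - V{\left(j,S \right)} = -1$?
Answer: $\frac{171}{4} \approx 42.75$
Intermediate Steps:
$V{\left(j,S \right)} = 5$ ($V{\left(j,S \right)} = 4 - -1 = 4 + 1 = 5$)
$l = -12$
$a{\left(J,z \right)} = -12$
$y{\left(D,I \right)} = \frac{3}{4}$ ($y{\left(D,I \right)} = \frac{6 - 3}{4} = \frac{1}{4} \cdot 3 = \frac{3}{4}$)
$V{\left(-5,-5 \right)} y{\left(2,a{\left(-2,5 \right)} \right)} + 39 = 5 \cdot \frac{3}{4} + 39 = \frac{15}{4} + 39 = \frac{171}{4}$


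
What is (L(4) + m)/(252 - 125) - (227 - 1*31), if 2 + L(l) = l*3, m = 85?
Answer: -24797/127 ≈ -195.25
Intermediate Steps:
L(l) = -2 + 3*l (L(l) = -2 + l*3 = -2 + 3*l)
(L(4) + m)/(252 - 125) - (227 - 1*31) = ((-2 + 3*4) + 85)/(252 - 125) - (227 - 1*31) = ((-2 + 12) + 85)/127 - (227 - 31) = (10 + 85)*(1/127) - 1*196 = 95*(1/127) - 196 = 95/127 - 196 = -24797/127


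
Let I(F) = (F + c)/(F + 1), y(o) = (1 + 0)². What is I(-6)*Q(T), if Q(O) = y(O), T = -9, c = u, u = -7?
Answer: 13/5 ≈ 2.6000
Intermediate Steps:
c = -7
y(o) = 1 (y(o) = 1² = 1)
I(F) = (-7 + F)/(1 + F) (I(F) = (F - 7)/(F + 1) = (-7 + F)/(1 + F))
Q(O) = 1
I(-6)*Q(T) = ((-7 - 6)/(1 - 6))*1 = (-13/(-5))*1 = -⅕*(-13)*1 = (13/5)*1 = 13/5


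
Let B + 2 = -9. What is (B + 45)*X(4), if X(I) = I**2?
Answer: 544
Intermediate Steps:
B = -11 (B = -2 - 9 = -11)
(B + 45)*X(4) = (-11 + 45)*4**2 = 34*16 = 544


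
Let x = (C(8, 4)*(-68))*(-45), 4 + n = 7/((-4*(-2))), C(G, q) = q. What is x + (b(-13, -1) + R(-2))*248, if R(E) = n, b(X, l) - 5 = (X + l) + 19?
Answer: 13945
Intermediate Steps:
b(X, l) = 24 + X + l (b(X, l) = 5 + ((X + l) + 19) = 5 + (19 + X + l) = 24 + X + l)
n = -25/8 (n = -4 + 7/((-4*(-2))) = -4 + 7/8 = -25/8 ≈ -3.1250)
R(E) = -25/8
x = 12240 (x = (4*(-68))*(-45) = -272*(-45) = 12240)
x + (b(-13, -1) + R(-2))*248 = 12240 + ((24 - 13 - 1) - 25/8)*248 = 12240 + (10 - 25/8)*248 = 12240 + (55/8)*248 = 12240 + 1705 = 13945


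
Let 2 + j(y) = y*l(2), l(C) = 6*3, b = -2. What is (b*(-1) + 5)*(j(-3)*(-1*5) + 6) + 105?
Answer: 2107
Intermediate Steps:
l(C) = 18
j(y) = -2 + 18*y (j(y) = -2 + y*18 = -2 + 18*y)
(b*(-1) + 5)*(j(-3)*(-1*5) + 6) + 105 = (-2*(-1) + 5)*((-2 + 18*(-3))*(-1*5) + 6) + 105 = (2 + 5)*((-2 - 54)*(-5) + 6) + 105 = 7*(-56*(-5) + 6) + 105 = 7*(280 + 6) + 105 = 7*286 + 105 = 2002 + 105 = 2107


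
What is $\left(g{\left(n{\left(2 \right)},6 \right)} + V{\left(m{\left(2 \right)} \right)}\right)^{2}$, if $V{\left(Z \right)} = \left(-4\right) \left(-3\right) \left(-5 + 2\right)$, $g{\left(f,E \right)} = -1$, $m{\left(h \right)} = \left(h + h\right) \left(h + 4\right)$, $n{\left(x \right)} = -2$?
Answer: $1369$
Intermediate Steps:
$m{\left(h \right)} = 2 h \left(4 + h\right)$
$V{\left(Z \right)} = -36$ ($V{\left(Z \right)} = 12 \left(-3\right) = -36$)
$\left(g{\left(n{\left(2 \right)},6 \right)} + V{\left(m{\left(2 \right)} \right)}\right)^{2} = \left(-1 - 36\right)^{2} = \left(-37\right)^{2} = 1369$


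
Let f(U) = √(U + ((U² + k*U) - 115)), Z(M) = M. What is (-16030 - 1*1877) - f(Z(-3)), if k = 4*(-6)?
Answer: -17907 - I*√37 ≈ -17907.0 - 6.0828*I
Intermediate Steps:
k = -24
f(U) = √(-115 + U² - 23*U) (f(U) = √(U + ((U² - 24*U) - 115)) = √(U + (-115 + U² - 24*U)) = √(-115 + U² - 23*U))
(-16030 - 1*1877) - f(Z(-3)) = (-16030 - 1*1877) - √(-115 + (-3)² - 23*(-3)) = (-16030 - 1877) - √(-115 + 9 + 69) = -17907 - √(-37) = -17907 - I*√37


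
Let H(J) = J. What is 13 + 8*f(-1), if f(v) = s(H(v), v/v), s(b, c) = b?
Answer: 5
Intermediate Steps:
f(v) = v
13 + 8*f(-1) = 13 + 8*(-1) = 13 - 8 = 5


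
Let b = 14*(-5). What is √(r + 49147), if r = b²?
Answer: 7*√1103 ≈ 232.48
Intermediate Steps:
b = -70
r = 4900 (r = (-70)² = 4900)
√(r + 49147) = √(4900 + 49147) = √54047 = 7*√1103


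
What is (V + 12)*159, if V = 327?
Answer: 53901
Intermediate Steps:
(V + 12)*159 = (327 + 12)*159 = 339*159 = 53901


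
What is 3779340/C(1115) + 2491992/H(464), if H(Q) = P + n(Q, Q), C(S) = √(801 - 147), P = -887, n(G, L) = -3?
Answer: -1245996/445 + 629890*√654/109 ≈ 1.4498e+5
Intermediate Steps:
C(S) = √654
H(Q) = -890 (H(Q) = -887 - 3 = -890)
3779340/C(1115) + 2491992/H(464) = 3779340/(√654) + 2491992/(-890) = 3779340*(√654/654) + 2491992*(-1/890) = 629890*√654/109 - 1245996/445 = -1245996/445 + 629890*√654/109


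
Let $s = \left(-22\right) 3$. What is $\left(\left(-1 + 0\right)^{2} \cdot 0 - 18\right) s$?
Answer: $1188$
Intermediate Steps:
$s = -66$
$\left(\left(-1 + 0\right)^{2} \cdot 0 - 18\right) s = \left(\left(-1 + 0\right)^{2} \cdot 0 - 18\right) \left(-66\right) = \left(\left(-1\right)^{2} \cdot 0 - 18\right) \left(-66\right) = \left(1 \cdot 0 - 18\right) \left(-66\right) = \left(0 - 18\right) \left(-66\right) = \left(-18\right) \left(-66\right) = 1188$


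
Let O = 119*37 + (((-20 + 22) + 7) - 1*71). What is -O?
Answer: -4341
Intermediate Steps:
O = 4341 (O = 4403 + ((2 + 7) - 71) = 4403 + (9 - 71) = 4403 - 62 = 4341)
-O = -1*4341 = -4341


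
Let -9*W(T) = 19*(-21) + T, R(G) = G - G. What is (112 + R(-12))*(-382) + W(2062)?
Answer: -386719/9 ≈ -42969.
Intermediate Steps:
R(G) = 0
W(T) = 133/3 - T/9 (W(T) = -(19*(-21) + T)/9 = -(-399 + T)/9 = 133/3 - T/9)
(112 + R(-12))*(-382) + W(2062) = (112 + 0)*(-382) + (133/3 - ⅑*2062) = 112*(-382) + (133/3 - 2062/9) = -42784 - 1663/9 = -386719/9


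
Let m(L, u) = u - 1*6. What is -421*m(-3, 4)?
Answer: 842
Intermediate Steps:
m(L, u) = -6 + u (m(L, u) = u - 6 = -6 + u)
-421*m(-3, 4) = -421*(-6 + 4) = -421*(-2) = 842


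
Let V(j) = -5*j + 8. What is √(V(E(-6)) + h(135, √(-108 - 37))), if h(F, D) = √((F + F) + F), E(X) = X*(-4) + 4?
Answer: √(-132 + 9*√5) ≈ 10.577*I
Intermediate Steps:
E(X) = 4 - 4*X (E(X) = -4*X + 4 = 4 - 4*X)
V(j) = 8 - 5*j
h(F, D) = √3*√F (h(F, D) = √(2*F + F) = √(3*F) = √3*√F)
√(V(E(-6)) + h(135, √(-108 - 37))) = √((8 - 5*(4 - 4*(-6))) + √3*√135) = √((8 - 5*(4 + 24)) + √3*(3*√15)) = √((8 - 5*28) + 9*√5) = √((8 - 140) + 9*√5) = √(-132 + 9*√5)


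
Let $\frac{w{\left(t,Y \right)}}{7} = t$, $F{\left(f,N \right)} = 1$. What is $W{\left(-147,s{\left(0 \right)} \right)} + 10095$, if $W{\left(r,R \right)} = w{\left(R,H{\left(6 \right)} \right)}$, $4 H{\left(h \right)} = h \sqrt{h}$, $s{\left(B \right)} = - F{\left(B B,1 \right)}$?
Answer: $10088$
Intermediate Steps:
$s{\left(B \right)} = -1$ ($s{\left(B \right)} = \left(-1\right) 1 = -1$)
$H{\left(h \right)} = \frac{h^{\frac{3}{2}}}{4}$ ($H{\left(h \right)} = \frac{h \sqrt{h}}{4} = \frac{h^{\frac{3}{2}}}{4}$)
$w{\left(t,Y \right)} = 7 t$
$W{\left(r,R \right)} = 7 R$
$W{\left(-147,s{\left(0 \right)} \right)} + 10095 = 7 \left(-1\right) + 10095 = -7 + 10095 = 10088$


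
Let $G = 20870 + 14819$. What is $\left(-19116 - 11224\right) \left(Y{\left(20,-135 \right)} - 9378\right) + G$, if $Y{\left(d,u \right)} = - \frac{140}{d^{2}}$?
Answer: $284574828$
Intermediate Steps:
$Y{\left(d,u \right)} = - \frac{140}{d^{2}}$
$G = 35689$
$\left(-19116 - 11224\right) \left(Y{\left(20,-135 \right)} - 9378\right) + G = \left(-19116 - 11224\right) \left(- \frac{140}{400} - 9378\right) + 35689 = - 30340 \left(\left(-140\right) \frac{1}{400} - 9378\right) + 35689 = - 30340 \left(- \frac{7}{20} - 9378\right) + 35689 = \left(-30340\right) \left(- \frac{187567}{20}\right) + 35689 = 284539139 + 35689 = 284574828$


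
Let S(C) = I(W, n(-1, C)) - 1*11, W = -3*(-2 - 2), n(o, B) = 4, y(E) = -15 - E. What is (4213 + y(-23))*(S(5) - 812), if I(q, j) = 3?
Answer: -3461220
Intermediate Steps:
W = 12 (W = -3*(-4) = 12)
S(C) = -8 (S(C) = 3 - 1*11 = 3 - 11 = -8)
(4213 + y(-23))*(S(5) - 812) = (4213 + (-15 - 1*(-23)))*(-8 - 812) = (4213 + (-15 + 23))*(-820) = (4213 + 8)*(-820) = 4221*(-820) = -3461220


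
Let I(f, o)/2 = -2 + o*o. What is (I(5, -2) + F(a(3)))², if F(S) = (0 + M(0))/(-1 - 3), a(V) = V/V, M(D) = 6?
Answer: 25/4 ≈ 6.2500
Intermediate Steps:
a(V) = 1
F(S) = -3/2 (F(S) = (0 + 6)/(-1 - 3) = 6/(-4) = 6*(-¼) = -3/2)
I(f, o) = -4 + 2*o² (I(f, o) = 2*(-2 + o*o) = 2*(-2 + o²) = -4 + 2*o²)
(I(5, -2) + F(a(3)))² = ((-4 + 2*(-2)²) - 3/2)² = ((-4 + 2*4) - 3/2)² = ((-4 + 8) - 3/2)² = (4 - 3/2)² = (5/2)² = 25/4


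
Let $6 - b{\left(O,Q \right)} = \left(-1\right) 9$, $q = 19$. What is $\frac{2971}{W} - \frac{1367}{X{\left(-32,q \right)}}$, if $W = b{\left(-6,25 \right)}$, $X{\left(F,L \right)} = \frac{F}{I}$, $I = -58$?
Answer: $- \frac{547109}{240} \approx -2279.6$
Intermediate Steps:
$b{\left(O,Q \right)} = 15$ ($b{\left(O,Q \right)} = 6 - \left(-1\right) 9 = 6 - -9 = 6 + 9 = 15$)
$X{\left(F,L \right)} = - \frac{F}{58}$ ($X{\left(F,L \right)} = \frac{F}{-58} = F \left(- \frac{1}{58}\right) = - \frac{F}{58}$)
$W = 15$
$\frac{2971}{W} - \frac{1367}{X{\left(-32,q \right)}} = \frac{2971}{15} - \frac{1367}{\left(- \frac{1}{58}\right) \left(-32\right)} = 2971 \cdot \frac{1}{15} - \frac{1367}{\frac{16}{29}} = \frac{2971}{15} - \frac{39643}{16} = - \frac{547109}{240}$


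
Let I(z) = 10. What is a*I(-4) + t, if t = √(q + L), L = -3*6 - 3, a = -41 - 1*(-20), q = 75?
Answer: -210 + 3*√6 ≈ -202.65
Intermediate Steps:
a = -21 (a = -41 + 20 = -21)
L = -21 (L = -18 - 3 = -21)
t = 3*√6 (t = √(75 - 21) = √54 = 3*√6 ≈ 7.3485)
a*I(-4) + t = -21*10 + 3*√6 = -210 + 3*√6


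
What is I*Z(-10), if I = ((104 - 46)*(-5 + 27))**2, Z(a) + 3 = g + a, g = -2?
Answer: -24422640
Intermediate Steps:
Z(a) = -5 + a (Z(a) = -3 + (-2 + a) = -5 + a)
I = 1628176 (I = (58*22)**2 = 1276**2 = 1628176)
I*Z(-10) = 1628176*(-5 - 10) = 1628176*(-15) = -24422640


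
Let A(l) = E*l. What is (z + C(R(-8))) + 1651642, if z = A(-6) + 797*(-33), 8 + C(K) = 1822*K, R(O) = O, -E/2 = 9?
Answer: 1610865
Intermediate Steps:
E = -18 (E = -2*9 = -18)
C(K) = -8 + 1822*K
A(l) = -18*l
z = -26193 (z = -18*(-6) + 797*(-33) = 108 - 26301 = -26193)
(z + C(R(-8))) + 1651642 = (-26193 + (-8 + 1822*(-8))) + 1651642 = (-26193 + (-8 - 14576)) + 1651642 = (-26193 - 14584) + 1651642 = -40777 + 1651642 = 1610865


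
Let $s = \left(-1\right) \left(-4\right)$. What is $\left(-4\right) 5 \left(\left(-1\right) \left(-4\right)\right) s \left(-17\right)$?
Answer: $5440$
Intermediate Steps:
$s = 4$
$\left(-4\right) 5 \left(\left(-1\right) \left(-4\right)\right) s \left(-17\right) = \left(-4\right) 5 \left(\left(-1\right) \left(-4\right)\right) 4 \left(-17\right) = \left(-20\right) 4 \cdot 4 \left(-17\right) = \left(-80\right) 4 \left(-17\right) = \left(-320\right) \left(-17\right) = 5440$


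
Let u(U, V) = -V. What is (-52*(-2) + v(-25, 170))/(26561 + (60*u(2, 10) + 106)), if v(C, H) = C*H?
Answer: -1382/8689 ≈ -0.15905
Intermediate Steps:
(-52*(-2) + v(-25, 170))/(26561 + (60*u(2, 10) + 106)) = (-52*(-2) - 25*170)/(26561 + (60*(-1*10) + 106)) = (104 - 4250)/(26561 + (60*(-10) + 106)) = -4146/(26561 + (-600 + 106)) = -4146/(26561 - 494) = -4146/26067 = -4146*1/26067 = -1382/8689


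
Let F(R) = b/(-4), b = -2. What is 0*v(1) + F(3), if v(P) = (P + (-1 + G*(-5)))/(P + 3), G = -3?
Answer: ½ ≈ 0.50000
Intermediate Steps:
v(P) = (14 + P)/(3 + P) (v(P) = (P + (-1 - 3*(-5)))/(P + 3) = (P + (-1 + 15))/(3 + P) = (P + 14)/(3 + P) = (14 + P)/(3 + P))
F(R) = ½ (F(R) = -2/(-4) = -2*(-¼) = ½)
0*v(1) + F(3) = 0*((14 + 1)/(3 + 1)) + ½ = 0*(15/4) + ½ = 0 + ½ = ½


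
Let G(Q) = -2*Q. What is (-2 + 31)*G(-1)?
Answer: 58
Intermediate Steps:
(-2 + 31)*G(-1) = (-2 + 31)*(-2*(-1)) = 29*2 = 58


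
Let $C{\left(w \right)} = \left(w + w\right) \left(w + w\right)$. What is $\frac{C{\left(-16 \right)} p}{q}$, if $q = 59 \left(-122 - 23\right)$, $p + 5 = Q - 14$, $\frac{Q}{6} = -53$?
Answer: $\frac{345088}{8555} \approx 40.338$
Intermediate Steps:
$Q = -318$ ($Q = 6 \left(-53\right) = -318$)
$p = -337$ ($p = -5 - 332 = -337$)
$C{\left(w \right)} = 4 w^{2}$ ($C{\left(w \right)} = 2 w 2 w = 4 w^{2}$)
$q = -8555$ ($q = 59 \left(-145\right) = -8555$)
$\frac{C{\left(-16 \right)} p}{q} = \frac{4 \left(-16\right)^{2} \left(-337\right)}{-8555} = 4 \cdot 256 \left(-337\right) \left(- \frac{1}{8555}\right) = 1024 \left(-337\right) \left(- \frac{1}{8555}\right) = \left(-345088\right) \left(- \frac{1}{8555}\right) = \frac{345088}{8555}$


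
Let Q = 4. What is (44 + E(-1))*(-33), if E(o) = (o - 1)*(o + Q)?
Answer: -1254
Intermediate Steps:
E(o) = (-1 + o)*(4 + o) (E(o) = (o - 1)*(o + 4) = (-1 + o)*(4 + o))
(44 + E(-1))*(-33) = (44 + (-4 + (-1)² + 3*(-1)))*(-33) = (44 + (-4 + 1 - 3))*(-33) = (44 - 6)*(-33) = 38*(-33) = -1254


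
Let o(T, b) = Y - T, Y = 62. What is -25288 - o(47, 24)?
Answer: -25303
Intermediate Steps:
o(T, b) = 62 - T
-25288 - o(47, 24) = -25288 - (62 - 1*47) = -25288 - (62 - 47) = -25288 - 1*15 = -25288 - 15 = -25303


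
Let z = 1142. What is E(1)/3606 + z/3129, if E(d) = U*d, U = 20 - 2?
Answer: 695729/1880529 ≈ 0.36996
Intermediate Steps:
U = 18
E(d) = 18*d
E(1)/3606 + z/3129 = (18*1)/3606 + 1142/3129 = 18*(1/3606) + 1142*(1/3129) = 3/601 + 1142/3129 = 695729/1880529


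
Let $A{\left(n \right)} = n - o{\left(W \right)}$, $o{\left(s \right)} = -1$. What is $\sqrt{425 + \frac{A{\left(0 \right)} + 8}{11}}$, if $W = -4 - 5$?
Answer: $\frac{2 \sqrt{12881}}{11} \approx 20.635$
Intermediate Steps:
$W = -9$ ($W = -4 - 5 = -9$)
$A{\left(n \right)} = 1 + n$ ($A{\left(n \right)} = n - -1 = n + 1 = 1 + n$)
$\sqrt{425 + \frac{A{\left(0 \right)} + 8}{11}} = \sqrt{425 + \frac{\left(1 + 0\right) + 8}{11}} = \sqrt{425 + \left(1 + 8\right) \frac{1}{11}} = \sqrt{425 + 9 \cdot \frac{1}{11}} = \sqrt{425 + \frac{9}{11}} = \sqrt{\frac{4684}{11}} = \frac{2 \sqrt{12881}}{11}$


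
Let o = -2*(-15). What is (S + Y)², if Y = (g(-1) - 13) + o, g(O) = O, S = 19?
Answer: 1225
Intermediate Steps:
o = 30
Y = 16 (Y = (-1 - 13) + 30 = -14 + 30 = 16)
(S + Y)² = (19 + 16)² = 35² = 1225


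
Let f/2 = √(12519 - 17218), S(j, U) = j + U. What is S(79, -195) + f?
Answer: -116 + 2*I*√4699 ≈ -116.0 + 137.1*I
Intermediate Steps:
S(j, U) = U + j
f = 2*I*√4699 (f = 2*√(12519 - 17218) = 2*√(-4699) = 2*(I*√4699) = 2*I*√4699 ≈ 137.1*I)
S(79, -195) + f = (-195 + 79) + 2*I*√4699 = -116 + 2*I*√4699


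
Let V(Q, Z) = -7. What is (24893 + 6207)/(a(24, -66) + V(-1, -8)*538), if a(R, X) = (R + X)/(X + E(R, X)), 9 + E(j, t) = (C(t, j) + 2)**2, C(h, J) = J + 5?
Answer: -13777300/1668359 ≈ -8.2580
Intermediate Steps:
C(h, J) = 5 + J
E(j, t) = -9 + (7 + j)**2 (E(j, t) = -9 + ((5 + j) + 2)**2 = -9 + (7 + j)**2)
a(R, X) = (R + X)/(-9 + X + (7 + R)**2) (a(R, X) = (R + X)/(X + (-9 + (7 + R)**2)) = (R + X)/(-9 + X + (7 + R)**2))
(24893 + 6207)/(a(24, -66) + V(-1, -8)*538) = (24893 + 6207)/((24 - 66)/(-9 - 66 + (7 + 24)**2) - 7*538) = 31100/(-42/(-9 - 66 + 31**2) - 3766) = 31100/(-42/(-9 - 66 + 961) - 3766) = 31100/(-42/886 - 3766) = 31100/((1/886)*(-42) - 3766) = 31100/(-21/443 - 3766) = 31100/(-1668359/443) = 31100*(-443/1668359) = -13777300/1668359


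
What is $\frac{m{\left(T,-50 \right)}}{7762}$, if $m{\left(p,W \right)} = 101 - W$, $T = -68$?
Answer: $\frac{151}{7762} \approx 0.019454$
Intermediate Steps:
$\frac{m{\left(T,-50 \right)}}{7762} = \frac{101 - -50}{7762} = \left(101 + 50\right) \frac{1}{7762} = 151 \cdot \frac{1}{7762} = \frac{151}{7762}$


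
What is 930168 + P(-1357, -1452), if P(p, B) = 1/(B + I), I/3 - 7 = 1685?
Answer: 3370928833/3624 ≈ 9.3017e+5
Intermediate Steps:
I = 5076 (I = 21 + 3*1685 = 21 + 5055 = 5076)
P(p, B) = 1/(5076 + B) (P(p, B) = 1/(B + 5076) = 1/(5076 + B))
930168 + P(-1357, -1452) = 930168 + 1/(5076 - 1452) = 930168 + 1/3624 = 3370928833/3624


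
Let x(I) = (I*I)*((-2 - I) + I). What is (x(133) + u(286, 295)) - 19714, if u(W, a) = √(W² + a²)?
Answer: -55092 + √168821 ≈ -54681.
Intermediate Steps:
x(I) = -2*I² (x(I) = I²*(-2) = -2*I²)
(x(133) + u(286, 295)) - 19714 = (-2*133² + √(286² + 295²)) - 19714 = (-2*17689 + √(81796 + 87025)) - 19714 = (-35378 + √168821) - 19714 = -55092 + √168821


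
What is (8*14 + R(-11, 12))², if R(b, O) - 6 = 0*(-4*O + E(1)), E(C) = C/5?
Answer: 13924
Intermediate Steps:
E(C) = C/5 (E(C) = C*(⅕) = C/5)
R(b, O) = 6 (R(b, O) = 6 + 0*(-4*O + (⅕)*1) = 6 + 0*(-4*O + ⅕) = 6 + 0*(⅕ - 4*O) = 6 + 0 = 6)
(8*14 + R(-11, 12))² = (8*14 + 6)² = (112 + 6)² = 118² = 13924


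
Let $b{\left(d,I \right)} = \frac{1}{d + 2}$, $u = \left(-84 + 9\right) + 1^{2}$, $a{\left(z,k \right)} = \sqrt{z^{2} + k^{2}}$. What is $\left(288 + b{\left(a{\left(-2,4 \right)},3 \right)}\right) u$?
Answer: $- \frac{85211}{4} - \frac{37 \sqrt{5}}{4} \approx -21323.0$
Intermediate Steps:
$a{\left(z,k \right)} = \sqrt{k^{2} + z^{2}}$
$u = -74$ ($u = -75 + 1 = -74$)
$b{\left(d,I \right)} = \frac{1}{2 + d}$
$\left(288 + b{\left(a{\left(-2,4 \right)},3 \right)}\right) u = \left(288 + \frac{1}{2 + \sqrt{4^{2} + \left(-2\right)^{2}}}\right) \left(-74\right) = \left(288 + \frac{1}{2 + \sqrt{16 + 4}}\right) \left(-74\right) = \left(288 + \frac{1}{2 + \sqrt{20}}\right) \left(-74\right) = \left(288 + \frac{1}{2 + 2 \sqrt{5}}\right) \left(-74\right) = -21312 - \frac{74}{2 + 2 \sqrt{5}}$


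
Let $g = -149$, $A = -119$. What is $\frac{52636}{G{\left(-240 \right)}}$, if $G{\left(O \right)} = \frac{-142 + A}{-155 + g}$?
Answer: $\frac{16001344}{261} \approx 61308.0$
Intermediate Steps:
$G{\left(O \right)} = \frac{261}{304}$ ($G{\left(O \right)} = \frac{-142 - 119}{-155 - 149} = - \frac{261}{-304} = \left(-261\right) \left(- \frac{1}{304}\right) = \frac{261}{304}$)
$\frac{52636}{G{\left(-240 \right)}} = \frac{52636}{\frac{261}{304}} = 52636 \cdot \frac{304}{261} = \frac{16001344}{261}$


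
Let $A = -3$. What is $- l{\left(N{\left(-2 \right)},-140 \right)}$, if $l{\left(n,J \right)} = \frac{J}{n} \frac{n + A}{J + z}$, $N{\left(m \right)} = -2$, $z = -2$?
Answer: $- \frac{175}{71} \approx -2.4648$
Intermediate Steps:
$l{\left(n,J \right)} = \frac{J \left(-3 + n\right)}{n \left(-2 + J\right)}$ ($l{\left(n,J \right)} = \frac{J}{n} \frac{n - 3}{J - 2} = \frac{J}{n} \frac{-3 + n}{-2 + J} = \frac{J \left(-3 + n\right)}{n \left(-2 + J\right)}$)
$- l{\left(N{\left(-2 \right)},-140 \right)} = - \frac{\left(-140\right) \left(-3 - 2\right)}{\left(-2\right) \left(-2 - 140\right)} = - \frac{\left(-140\right) \left(-1\right) \left(-5\right)}{2 \left(-142\right)} = - \frac{\left(-140\right) \left(-1\right) \left(-1\right) \left(-5\right)}{2 \cdot 142} = \left(-1\right) \frac{175}{71} = - \frac{175}{71}$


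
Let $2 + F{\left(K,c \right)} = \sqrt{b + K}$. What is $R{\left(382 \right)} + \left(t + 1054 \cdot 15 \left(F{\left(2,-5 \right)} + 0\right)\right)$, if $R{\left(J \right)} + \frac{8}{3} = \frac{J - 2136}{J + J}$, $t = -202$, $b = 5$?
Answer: $- \frac{36473699}{1146} + 15810 \sqrt{7} \approx 10002.0$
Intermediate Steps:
$F{\left(K,c \right)} = -2 + \sqrt{5 + K}$
$R{\left(J \right)} = - \frac{8}{3} + \frac{-2136 + J}{2 J}$ ($R{\left(J \right)} = - \frac{8}{3} + \frac{J - 2136}{J + J} = - \frac{8}{3} + \frac{-2136 + J}{2 J}$)
$R{\left(382 \right)} + \left(t + 1054 \cdot 15 \left(F{\left(2,-5 \right)} + 0\right)\right) = \left(- \frac{13}{6} - \frac{1068}{382}\right) - \left(202 - 1054 \cdot 15 \left(\left(-2 + \sqrt{5 + 2}\right) + 0\right)\right) = \left(- \frac{13}{6} - \frac{534}{191}\right) - \left(202 - 1054 \cdot 15 \left(\left(-2 + \sqrt{7}\right) + 0\right)\right) = \left(- \frac{13}{6} - \frac{534}{191}\right) - \left(202 - 1054 \cdot 15 \left(-2 + \sqrt{7}\right)\right) = - \frac{5687}{1146} - \left(202 - 1054 \left(-30 + 15 \sqrt{7}\right)\right) = - \frac{5687}{1146} - \left(31822 - 15810 \sqrt{7}\right) = - \frac{36473699}{1146} + 15810 \sqrt{7}$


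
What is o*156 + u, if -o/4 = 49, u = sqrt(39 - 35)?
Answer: -30574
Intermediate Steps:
u = 2 (u = sqrt(4) = 2)
o = -196 (o = -4*49 = -196)
o*156 + u = -196*156 + 2 = -30576 + 2 = -30574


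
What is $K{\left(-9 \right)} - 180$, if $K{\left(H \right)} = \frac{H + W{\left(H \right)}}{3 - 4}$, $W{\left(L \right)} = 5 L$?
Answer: $-126$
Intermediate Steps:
$K{\left(H \right)} = - 6 H$ ($K{\left(H \right)} = \frac{H + 5 H}{3 - 4} = \frac{6 H}{-1} = 6 H \left(-1\right) = - 6 H$)
$K{\left(-9 \right)} - 180 = \left(-6\right) \left(-9\right) - 180 = 54 - 180 = -126$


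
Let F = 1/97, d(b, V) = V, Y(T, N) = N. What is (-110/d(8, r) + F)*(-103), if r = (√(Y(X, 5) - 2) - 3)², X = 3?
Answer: 1098701/291 + 5665*√3/3 ≈ 7046.3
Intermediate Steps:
r = (-3 + √3)² (r = (√(5 - 2) - 3)² = (√3 - 3)² = (-3 + √3)² ≈ 1.6077)
F = 1/97 ≈ 0.010309
(-110/d(8, r) + F)*(-103) = (-110/(3 - √3)² + 1/97)*(-103) = (1/97 - 110/(3 - √3)²)*(-103) = -103/97 + 11330/(3 - √3)²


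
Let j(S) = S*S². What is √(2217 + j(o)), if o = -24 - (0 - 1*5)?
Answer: I*√4642 ≈ 68.132*I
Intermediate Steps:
o = -19 (o = -24 - (0 - 5) = -24 - 1*(-5) = -24 + 5 = -19)
j(S) = S³
√(2217 + j(o)) = √(2217 + (-19)³) = √(2217 - 6859) = √(-4642) = I*√4642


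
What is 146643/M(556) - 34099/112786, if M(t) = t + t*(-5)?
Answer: -8307556787/125418032 ≈ -66.239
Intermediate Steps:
M(t) = -4*t (M(t) = t - 5*t = -4*t)
146643/M(556) - 34099/112786 = 146643/((-4*556)) - 34099/112786 = 146643/(-2224) - 34099*1/112786 = 146643*(-1/2224) - 34099/112786 = -146643/2224 - 34099/112786 = -8307556787/125418032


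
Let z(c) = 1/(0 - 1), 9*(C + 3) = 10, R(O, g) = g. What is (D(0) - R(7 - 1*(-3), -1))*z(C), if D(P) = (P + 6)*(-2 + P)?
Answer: 11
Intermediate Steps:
C = -17/9 (C = -3 + (1/9)*10 = -3 + 10/9 = -17/9 ≈ -1.8889)
z(c) = -1 (z(c) = 1/(-1) = -1)
D(P) = (-2 + P)*(6 + P) (D(P) = (6 + P)*(-2 + P) = (-2 + P)*(6 + P))
(D(0) - R(7 - 1*(-3), -1))*z(C) = ((-12 + 0**2 + 4*0) - 1*(-1))*(-1) = ((-12 + 0 + 0) + 1)*(-1) = (-12 + 1)*(-1) = -11*(-1) = 11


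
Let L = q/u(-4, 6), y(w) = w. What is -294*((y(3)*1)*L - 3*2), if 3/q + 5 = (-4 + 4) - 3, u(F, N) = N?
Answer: 14553/8 ≈ 1819.1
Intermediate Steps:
q = -3/8 (q = 3/(-5 + ((-4 + 4) - 3)) = 3/(-5 + (0 - 3)) = 3/(-5 - 3) = 3/(-8) = 3*(-⅛) = -3/8 ≈ -0.37500)
L = -1/16 (L = -3/8/6 = -3/8*⅙ = -1/16 ≈ -0.062500)
-294*((y(3)*1)*L - 3*2) = -294*((3*1)*(-1/16) - 3*2) = -294*(3*(-1/16) - 6) = -294*(-3/16 - 6) = -294*(-99/16) = 14553/8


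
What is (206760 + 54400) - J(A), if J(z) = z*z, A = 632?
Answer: -138264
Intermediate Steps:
J(z) = z²
(206760 + 54400) - J(A) = (206760 + 54400) - 1*632² = 261160 - 1*399424 = 261160 - 399424 = -138264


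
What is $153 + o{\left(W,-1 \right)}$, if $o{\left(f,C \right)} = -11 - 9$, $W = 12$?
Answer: $133$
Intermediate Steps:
$o{\left(f,C \right)} = -20$ ($o{\left(f,C \right)} = -11 - 9 = -20$)
$153 + o{\left(W,-1 \right)} = 153 - 20 = 133$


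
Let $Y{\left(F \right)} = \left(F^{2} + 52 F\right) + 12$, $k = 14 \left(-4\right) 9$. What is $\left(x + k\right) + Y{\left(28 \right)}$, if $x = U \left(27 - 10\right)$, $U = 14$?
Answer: $1986$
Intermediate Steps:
$k = -504$ ($k = \left(-56\right) 9 = -504$)
$Y{\left(F \right)} = 12 + F^{2} + 52 F$
$x = 238$ ($x = 14 \left(27 - 10\right) = 14 \cdot 17 = 238$)
$\left(x + k\right) + Y{\left(28 \right)} = \left(238 - 504\right) + \left(12 + 28^{2} + 52 \cdot 28\right) = -266 + \left(12 + 784 + 1456\right) = -266 + 2252 = 1986$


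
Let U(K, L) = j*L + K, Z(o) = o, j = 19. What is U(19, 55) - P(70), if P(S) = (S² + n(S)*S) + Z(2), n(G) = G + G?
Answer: -13638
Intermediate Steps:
n(G) = 2*G
P(S) = 2 + 3*S² (P(S) = (S² + (2*S)*S) + 2 = (S² + 2*S²) + 2 = 3*S² + 2 = 2 + 3*S²)
U(K, L) = K + 19*L (U(K, L) = 19*L + K = K + 19*L)
U(19, 55) - P(70) = (19 + 19*55) - (2 + 3*70²) = (19 + 1045) - (2 + 3*4900) = 1064 - (2 + 14700) = 1064 - 1*14702 = 1064 - 14702 = -13638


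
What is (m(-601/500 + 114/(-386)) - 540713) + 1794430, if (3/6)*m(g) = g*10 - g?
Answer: 60490544813/48250 ≈ 1.2537e+6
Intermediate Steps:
m(g) = 18*g (m(g) = 2*(g*10 - g) = 2*(10*g - g) = 2*(9*g) = 18*g)
(m(-601/500 + 114/(-386)) - 540713) + 1794430 = (18*(-601/500 + 114/(-386)) - 540713) + 1794430 = (18*(-601*1/500 + 114*(-1/386)) - 540713) + 1794430 = (18*(-601/500 - 57/193) - 540713) + 1794430 = (18*(-144493/96500) - 540713) + 1794430 = (-1300437/48250 - 540713) + 1794430 = -26090702687/48250 + 1794430 = 60490544813/48250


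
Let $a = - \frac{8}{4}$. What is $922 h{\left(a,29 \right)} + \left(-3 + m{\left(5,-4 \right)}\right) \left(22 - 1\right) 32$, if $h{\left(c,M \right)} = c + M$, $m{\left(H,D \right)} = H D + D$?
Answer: $6750$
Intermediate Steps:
$m{\left(H,D \right)} = D + D H$ ($m{\left(H,D \right)} = D H + D = D + D H$)
$a = -2$ ($a = \left(-8\right) \frac{1}{4} = -2$)
$h{\left(c,M \right)} = M + c$
$922 h{\left(a,29 \right)} + \left(-3 + m{\left(5,-4 \right)}\right) \left(22 - 1\right) 32 = 922 \left(29 - 2\right) + \left(-3 - 4 \left(1 + 5\right)\right) \left(22 - 1\right) 32 = 922 \cdot 27 + \left(-3 - 24\right) 21 \cdot 32 = 24894 + \left(-3 - 24\right) 21 \cdot 32 = 24894 + \left(-27\right) 21 \cdot 32 = 24894 - 18144 = 6750$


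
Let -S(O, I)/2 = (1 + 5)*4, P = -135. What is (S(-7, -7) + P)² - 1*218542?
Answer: -185053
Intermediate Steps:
S(O, I) = -48 (S(O, I) = -2*(1 + 5)*4 = -12*4 = -2*24 = -48)
(S(-7, -7) + P)² - 1*218542 = (-48 - 135)² - 1*218542 = (-183)² - 218542 = 33489 - 218542 = -185053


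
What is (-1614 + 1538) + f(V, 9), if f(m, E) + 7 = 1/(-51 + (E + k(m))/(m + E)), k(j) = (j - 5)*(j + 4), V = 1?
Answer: -43253/521 ≈ -83.019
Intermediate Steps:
k(j) = (-5 + j)*(4 + j)
f(m, E) = -7 + 1/(-51 + (-20 + E + m² - m)/(E + m)) (f(m, E) = -7 + 1/(-51 + (E + (-20 + m² - m))/(m + E)) = -7 + 1/(-51 + (-20 + E + m² - m)/(E + m)))
(-1614 + 1538) + f(V, 9) = (-1614 + 1538) + (-140 - 365*1 - 351*9 + 7*1²)/(20 - 1*1² + 50*9 + 52*1) = -76 + (-140 - 365 - 3159 + 7*1)/(20 - 1*1 + 450 + 52) = -76 + (-140 - 365 - 3159 + 7)/(20 - 1 + 450 + 52) = -76 - 3657/521 = -43253/521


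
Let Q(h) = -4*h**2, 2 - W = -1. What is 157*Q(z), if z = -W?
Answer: -5652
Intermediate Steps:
W = 3 (W = 2 - 1*(-1) = 2 + 1 = 3)
z = -3 (z = -1*3 = -3)
157*Q(z) = 157*(-4*(-3)**2) = 157*(-4*9) = 157*(-36) = -5652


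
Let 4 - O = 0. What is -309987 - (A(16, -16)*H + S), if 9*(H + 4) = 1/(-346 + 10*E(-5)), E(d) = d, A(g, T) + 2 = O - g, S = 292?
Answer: -553016977/1782 ≈ -3.1034e+5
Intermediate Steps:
O = 4 (O = 4 - 1*0 = 4 + 0 = 4)
A(g, T) = 2 - g (A(g, T) = -2 + (4 - g) = 2 - g)
H = -14257/3564 (H = -4 + 1/(9*(-346 + 10*(-5))) = -4 + 1/(9*(-346 - 50)) = -4 + (⅑)/(-396) = -4 + (⅑)*(-1/396) = -4 - 1/3564 = -14257/3564 ≈ -4.0003)
-309987 - (A(16, -16)*H + S) = -309987 - ((2 - 1*16)*(-14257/3564) + 292) = -309987 - ((2 - 16)*(-14257/3564) + 292) = -309987 - (-14*(-14257/3564) + 292) = -309987 - (99799/1782 + 292) = -309987 - 1*620143/1782 = -309987 - 620143/1782 = -553016977/1782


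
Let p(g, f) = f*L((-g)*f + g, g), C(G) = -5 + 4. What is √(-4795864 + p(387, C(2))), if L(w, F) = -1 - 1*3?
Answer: 2*I*√1198965 ≈ 2189.9*I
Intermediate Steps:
L(w, F) = -4 (L(w, F) = -1 - 3 = -4)
C(G) = -1
p(g, f) = -4*f (p(g, f) = f*(-4) = -4*f)
√(-4795864 + p(387, C(2))) = √(-4795864 - 4*(-1)) = √(-4795864 + 4) = √(-4795860) = 2*I*√1198965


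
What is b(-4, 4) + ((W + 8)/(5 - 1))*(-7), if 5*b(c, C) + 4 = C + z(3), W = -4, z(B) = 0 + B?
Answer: -32/5 ≈ -6.4000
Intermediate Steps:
z(B) = B
b(c, C) = -⅕ + C/5 (b(c, C) = -⅘ + (C + 3)/5 = -⅘ + (3 + C)/5 = -⅘ + (⅗ + C/5) = -⅕ + C/5)
b(-4, 4) + ((W + 8)/(5 - 1))*(-7) = (-⅕ + (⅕)*4) + ((-4 + 8)/(5 - 1))*(-7) = (-⅕ + ⅘) + (4/4)*(-7) = ⅗ + (4*(¼))*(-7) = ⅗ + 1*(-7) = ⅗ - 7 = -32/5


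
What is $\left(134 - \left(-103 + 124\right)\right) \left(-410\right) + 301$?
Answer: $-46029$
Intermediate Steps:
$\left(134 - \left(-103 + 124\right)\right) \left(-410\right) + 301 = \left(134 - 21\right) \left(-410\right) + 301 = 113 \left(-410\right) + 301 = -46330 + 301 = -46029$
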